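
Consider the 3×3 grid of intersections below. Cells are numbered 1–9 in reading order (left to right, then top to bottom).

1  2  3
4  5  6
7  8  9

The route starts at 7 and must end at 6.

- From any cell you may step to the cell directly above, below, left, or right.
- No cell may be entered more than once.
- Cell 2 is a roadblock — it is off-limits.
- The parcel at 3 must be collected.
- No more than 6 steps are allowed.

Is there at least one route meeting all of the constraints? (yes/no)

3 must be visited but has only one open neighbour (6), and it is neither the start nor the goal — the route would have to enter and leave through 6, re-entering it.

no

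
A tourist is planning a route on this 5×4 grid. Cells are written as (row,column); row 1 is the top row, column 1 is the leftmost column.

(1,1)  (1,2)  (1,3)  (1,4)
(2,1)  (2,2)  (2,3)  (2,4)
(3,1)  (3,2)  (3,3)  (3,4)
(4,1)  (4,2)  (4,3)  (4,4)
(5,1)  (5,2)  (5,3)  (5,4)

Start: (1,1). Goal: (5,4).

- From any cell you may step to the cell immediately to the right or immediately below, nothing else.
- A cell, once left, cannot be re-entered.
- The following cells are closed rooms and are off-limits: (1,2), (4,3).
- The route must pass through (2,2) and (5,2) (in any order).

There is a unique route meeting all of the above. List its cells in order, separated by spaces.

(1,1) (2,1) (2,2) (3,2) (4,2) (5,2) (5,3) (5,4)

Moves only go right or down, so the column and row indices never decrease.
Route from (1,1): down to (2,1), right to (2,2), 3× down (reaching (5,2)), 2× right (reaching (5,4)) — 7 moves in all.
Check: all required cells visited.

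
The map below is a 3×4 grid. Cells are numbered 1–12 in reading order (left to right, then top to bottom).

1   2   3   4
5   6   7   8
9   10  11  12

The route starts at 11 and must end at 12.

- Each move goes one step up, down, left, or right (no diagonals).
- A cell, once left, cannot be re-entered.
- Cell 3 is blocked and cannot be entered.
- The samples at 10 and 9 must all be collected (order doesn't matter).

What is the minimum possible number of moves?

Any route passes through 10 and 9 in some order between 11 and 12. Summing Manhattan distances along each leg and taking the cheapest ordering (11 → 10 → 9 → 12) gives a lower bound of 1 + 1 + 3 = 5 moves.
The shortest route satisfying every rule uses 7 moves: 11 → 10 → 9 → 5 → 6 → 7 → 8 → 12.
The bound of 5 isn't tight here; checking systematically, no route of length 5 through 6 satisfies every constraint, so 7 is the minimum.

7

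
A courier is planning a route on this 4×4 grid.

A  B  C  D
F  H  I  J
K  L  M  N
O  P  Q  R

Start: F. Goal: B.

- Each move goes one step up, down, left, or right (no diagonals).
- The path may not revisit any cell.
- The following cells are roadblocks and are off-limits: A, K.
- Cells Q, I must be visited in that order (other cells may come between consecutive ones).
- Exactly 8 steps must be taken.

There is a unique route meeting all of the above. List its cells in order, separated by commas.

F, H, L, P, Q, M, I, C, B

The waypoints must appear in the order Q, I, with no cell reused.
Route from F: right to H, 2× down (reaching P), right to Q, 3× up (reaching C), left to B — 8 moves in all.
Check: order respected (Q at step 4, I at step 6); 8 moves as required.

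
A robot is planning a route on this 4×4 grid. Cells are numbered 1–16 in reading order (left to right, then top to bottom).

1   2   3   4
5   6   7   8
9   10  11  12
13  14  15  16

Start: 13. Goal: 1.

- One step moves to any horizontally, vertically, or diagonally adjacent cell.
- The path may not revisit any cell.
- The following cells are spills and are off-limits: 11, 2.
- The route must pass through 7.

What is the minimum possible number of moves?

Any route passes through 7 somewhere between 13 and 1. Summing Chebyshev distances along the two legs (13 → 7 → 1) gives a lower bound of 2 + 2 = 4 moves.
A route of 4 moves achieves this: 13 → 10 → 7 → 6 → 1.
Since 4 matches the lower bound, it is optimal.

4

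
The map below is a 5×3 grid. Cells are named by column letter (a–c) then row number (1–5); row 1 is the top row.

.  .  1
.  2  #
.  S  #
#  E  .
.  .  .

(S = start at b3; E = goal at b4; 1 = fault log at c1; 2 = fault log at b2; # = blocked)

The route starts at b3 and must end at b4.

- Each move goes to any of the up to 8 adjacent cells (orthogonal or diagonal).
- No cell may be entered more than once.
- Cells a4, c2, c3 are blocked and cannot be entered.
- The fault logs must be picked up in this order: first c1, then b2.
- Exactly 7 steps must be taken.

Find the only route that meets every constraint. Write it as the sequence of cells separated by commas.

b3, a2, a1, b1, c1, b2, a3, b4

The waypoints must appear in the order c1, b2, with no cell reused.
Route from b3: up-left 1 to a2, up 1 to a1, right 2 to c1, down-left 2 to a3, down-right 1 to b4 — 7 moves in all.
Check: order respected (1 at step 4, 2 at step 5); 7 moves as required.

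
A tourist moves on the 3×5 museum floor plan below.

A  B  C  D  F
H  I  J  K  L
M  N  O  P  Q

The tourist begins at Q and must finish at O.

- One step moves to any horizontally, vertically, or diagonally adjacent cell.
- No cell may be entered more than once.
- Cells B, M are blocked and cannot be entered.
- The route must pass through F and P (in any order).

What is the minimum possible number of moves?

5

Any route passes through F and P in some order between Q and O. Summing Chebyshev distances along each leg and taking the cheapest ordering (Q → P → F → O) gives a lower bound of 1 + 2 + 2 = 5 moves.
A route of 5 moves achieves this: Q → K → F → L → P → O.
Since 5 matches the lower bound, it is optimal.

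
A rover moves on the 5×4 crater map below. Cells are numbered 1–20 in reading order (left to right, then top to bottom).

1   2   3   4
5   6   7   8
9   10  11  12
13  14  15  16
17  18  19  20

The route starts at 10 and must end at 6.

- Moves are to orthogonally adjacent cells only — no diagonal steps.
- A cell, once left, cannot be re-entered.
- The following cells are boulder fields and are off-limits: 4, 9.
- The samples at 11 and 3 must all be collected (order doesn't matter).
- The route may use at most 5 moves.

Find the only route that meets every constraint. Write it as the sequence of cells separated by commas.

Any route must reach 11 and 3 and still end at 6 within 5 moves, so the order of the required stops is forced.
Route from 10: right to 11, 2× up (reaching 3), left to 2, down to 6 — 5 moves in all.
Check: all required cells visited; 5 ≤ 5 moves.

10, 11, 7, 3, 2, 6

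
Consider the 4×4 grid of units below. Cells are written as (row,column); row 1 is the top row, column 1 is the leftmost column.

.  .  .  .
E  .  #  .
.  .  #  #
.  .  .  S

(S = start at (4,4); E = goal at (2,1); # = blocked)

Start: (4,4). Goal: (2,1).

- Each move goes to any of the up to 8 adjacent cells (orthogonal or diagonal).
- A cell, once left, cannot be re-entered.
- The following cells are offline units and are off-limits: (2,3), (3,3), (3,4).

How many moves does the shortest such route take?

With diagonal moves allowed, the Chebyshev distance max(|Δrow|,|Δcol|) from (4,4) to (2,1) is 3, so at least 3 moves are needed.
A route of 3 moves achieves this: (4,4) → (4,3) → (3,2) → (2,1).
Since 3 matches the lower bound, it is optimal.

3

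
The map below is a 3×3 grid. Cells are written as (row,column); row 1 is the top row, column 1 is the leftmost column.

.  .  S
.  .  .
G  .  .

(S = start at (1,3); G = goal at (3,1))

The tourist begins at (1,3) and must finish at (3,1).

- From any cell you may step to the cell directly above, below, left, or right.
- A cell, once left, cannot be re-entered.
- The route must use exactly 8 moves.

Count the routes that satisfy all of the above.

2

Need simple routes of exactly 8 moves from (1,3) to (3,1) (Manhattan distance 4, so 2 moves are spent on a detour and 2 undoing it).
Enumerating: (1,3) (2,3) (3,3) (3,2) (2,2) (1,2) (1,1) (2,1) (3,1) | (1,3) (1,2) (1,1) (2,1) (2,2) (2,3) (3,3) (3,2) (3,1).
That gives 2 routes.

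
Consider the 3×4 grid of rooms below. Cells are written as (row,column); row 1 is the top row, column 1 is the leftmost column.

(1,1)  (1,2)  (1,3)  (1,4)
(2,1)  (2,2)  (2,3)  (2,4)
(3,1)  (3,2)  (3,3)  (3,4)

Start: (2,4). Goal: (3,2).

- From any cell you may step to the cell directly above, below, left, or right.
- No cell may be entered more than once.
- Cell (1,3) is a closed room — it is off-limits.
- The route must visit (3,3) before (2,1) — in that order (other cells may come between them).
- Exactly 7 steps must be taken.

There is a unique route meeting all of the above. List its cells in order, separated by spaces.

(2,4) (3,4) (3,3) (2,3) (2,2) (2,1) (3,1) (3,2)

The waypoints must appear in the order (3,3), (2,1), with no cell reused.
Route from (2,4): down 1 to (3,4), left 1 to (3,3), up 1 to (2,3), left 2 to (2,1), down 1 to (3,1), right 1 to (3,2) — 7 moves in all.
Check: order respected ((3,3) at step 2, (2,1) at step 5); 7 moves as required.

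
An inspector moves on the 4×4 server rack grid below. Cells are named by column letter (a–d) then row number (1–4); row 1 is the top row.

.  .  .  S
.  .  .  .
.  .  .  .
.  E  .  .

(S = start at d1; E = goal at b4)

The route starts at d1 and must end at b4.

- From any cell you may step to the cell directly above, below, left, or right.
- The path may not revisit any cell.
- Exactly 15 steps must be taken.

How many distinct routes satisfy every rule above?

4

Need simple routes of exactly 15 moves from d1 to b4 (Manhattan distance 5, so 5 moves are spent on a detour and 5 undoing it).
Enumerating: d1 d2 d3 d4 c4 c3 c2 c1 b1 a1 a2 b2 b3 a3 a4 b4 | d1 d2 d3 d4 c4 c3 b3 b2 c2 c1 b1 a1 a2 a3 a4 b4 | d1 c1 c2 d2 d3 d4 c4 c3 b3 b2 b1 a1 a2 a3 a4 b4 | d1 c1 b1 a1 a2 b2 c2 d2 d3 d4 c4 c3 b3 a3 a4 b4.
That gives 4 routes.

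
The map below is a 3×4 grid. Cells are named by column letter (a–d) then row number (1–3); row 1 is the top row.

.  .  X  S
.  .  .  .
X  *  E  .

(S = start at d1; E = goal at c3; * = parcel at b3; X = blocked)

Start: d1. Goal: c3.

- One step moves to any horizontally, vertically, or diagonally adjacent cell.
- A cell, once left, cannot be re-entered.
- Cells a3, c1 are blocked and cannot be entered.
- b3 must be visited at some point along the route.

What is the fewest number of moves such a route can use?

Any route passes through b3 somewhere between d1 and c3. Summing Chebyshev distances along the two legs (d1 → b3 → c3) gives a lower bound of 2 + 1 = 3 moves.
A route of 3 moves achieves this: d1 → c2 → b3 → c3.
Since 3 matches the lower bound, it is optimal.

3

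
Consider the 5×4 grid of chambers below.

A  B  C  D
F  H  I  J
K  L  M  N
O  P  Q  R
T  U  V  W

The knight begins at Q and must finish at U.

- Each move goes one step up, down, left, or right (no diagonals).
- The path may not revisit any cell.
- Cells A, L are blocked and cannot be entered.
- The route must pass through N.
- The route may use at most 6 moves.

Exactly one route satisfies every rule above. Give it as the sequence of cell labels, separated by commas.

Q, M, N, R, W, V, U

The budget equals the shortest possible length, so every move has to be on a shortest route through the required cells.
Route from Q: up to M, right to N, 2× down (reaching W), 2× left (reaching U) — 6 moves in all.
Check: all required cells visited; 6 ≤ 6 moves.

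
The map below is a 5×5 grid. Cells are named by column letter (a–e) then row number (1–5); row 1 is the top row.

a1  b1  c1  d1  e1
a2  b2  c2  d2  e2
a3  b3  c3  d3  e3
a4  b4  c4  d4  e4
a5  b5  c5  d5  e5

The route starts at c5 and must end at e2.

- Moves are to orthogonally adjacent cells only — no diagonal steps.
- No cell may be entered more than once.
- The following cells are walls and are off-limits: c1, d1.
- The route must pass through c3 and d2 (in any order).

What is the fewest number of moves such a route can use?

Any route passes through c3 and d2 in some order between c5 and e2. Summing Manhattan distances along each leg and taking the cheapest ordering (c5 → c3 → d2 → e2) gives a lower bound of 2 + 2 + 1 = 5 moves.
A route of 5 moves achieves this: c5 → c4 → c3 → c2 → d2 → e2.
Since 5 matches the lower bound, it is optimal.

5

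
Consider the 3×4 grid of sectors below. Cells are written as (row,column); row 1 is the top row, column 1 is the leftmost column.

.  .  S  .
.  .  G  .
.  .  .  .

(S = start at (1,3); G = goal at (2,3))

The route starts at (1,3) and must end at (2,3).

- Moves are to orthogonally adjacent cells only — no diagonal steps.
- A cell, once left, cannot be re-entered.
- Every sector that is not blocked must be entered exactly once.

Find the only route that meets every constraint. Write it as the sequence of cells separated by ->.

(1,3) -> (1,4) -> (2,4) -> (3,4) -> (3,3) -> (3,2) -> (3,1) -> (2,1) -> (1,1) -> (1,2) -> (2,2) -> (2,3)

Need to visit all 12 open cells exactly once, starting at (1,3) and ending at (2,3).
Cell (1,4) has only two open neighbours ((2,4) and (1,3)), so the path must pass straight through it: one of those is the cell it's entered from and the other is where it exits.
Route from (1,3): right 1 to (1,4), down 2 to (3,4), left 3 to (3,1), up 2 to (1,1), right 1 to (1,2), down 1 to (2,2), right 1 to (2,3) — 11 moves in all.
Check: all 12 open cells covered.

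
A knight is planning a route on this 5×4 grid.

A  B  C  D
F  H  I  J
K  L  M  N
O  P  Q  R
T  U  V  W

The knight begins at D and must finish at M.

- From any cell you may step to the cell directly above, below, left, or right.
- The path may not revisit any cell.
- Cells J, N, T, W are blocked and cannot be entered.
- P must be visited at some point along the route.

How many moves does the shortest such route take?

Any route passes through P somewhere between D and M. Summing Manhattan distances along the two legs (D → P → M) gives a lower bound of 5 + 2 = 7 moves.
A route of 7 moves achieves this: D → C → I → H → L → P → Q → M.
Since 7 matches the lower bound, it is optimal.

7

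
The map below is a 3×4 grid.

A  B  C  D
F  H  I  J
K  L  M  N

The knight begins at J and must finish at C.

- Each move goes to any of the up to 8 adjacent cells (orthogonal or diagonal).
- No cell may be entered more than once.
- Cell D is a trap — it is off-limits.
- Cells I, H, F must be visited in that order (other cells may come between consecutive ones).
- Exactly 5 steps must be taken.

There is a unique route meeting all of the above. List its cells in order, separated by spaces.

J I H F B C

The waypoints must appear in the order I, H, F, with no cell reused.
Route from J: 3× left (reaching F), up-right to B, right to C — 5 moves in all.
Check: order respected (I at step 1, H at step 2, F at step 3); 5 moves as required.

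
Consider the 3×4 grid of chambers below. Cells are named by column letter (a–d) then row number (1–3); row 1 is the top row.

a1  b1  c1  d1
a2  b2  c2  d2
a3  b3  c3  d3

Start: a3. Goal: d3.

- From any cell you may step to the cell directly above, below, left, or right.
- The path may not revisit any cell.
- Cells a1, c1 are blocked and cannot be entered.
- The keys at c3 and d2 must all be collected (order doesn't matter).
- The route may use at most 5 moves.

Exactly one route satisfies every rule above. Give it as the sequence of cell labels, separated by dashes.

a3 - b3 - c3 - c2 - d2 - d3

The budget equals the shortest possible length, so every move has to be on a shortest route through the required cells.
Route from a3: 2× right (reaching c3), up to c2, right to d2, down to d3 — 5 moves in all.
Check: all required cells visited; 5 ≤ 5 moves.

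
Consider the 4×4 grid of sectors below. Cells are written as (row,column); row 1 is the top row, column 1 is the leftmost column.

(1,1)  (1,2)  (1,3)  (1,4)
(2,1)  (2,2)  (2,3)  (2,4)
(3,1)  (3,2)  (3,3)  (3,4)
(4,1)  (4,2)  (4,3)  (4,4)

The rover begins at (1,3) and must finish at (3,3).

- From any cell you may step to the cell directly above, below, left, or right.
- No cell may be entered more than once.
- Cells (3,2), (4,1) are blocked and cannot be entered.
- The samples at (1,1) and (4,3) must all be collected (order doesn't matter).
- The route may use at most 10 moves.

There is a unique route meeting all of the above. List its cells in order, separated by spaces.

(1,3) (1,2) (1,1) (2,1) (2,2) (2,3) (2,4) (3,4) (4,4) (4,3) (3,3)

The 10-move cap with required stops at (1,1), (4,3) leaves no slack for detours.
Route from (1,3): 2× left (reaching (1,1)), down to (2,1), 3× right (reaching (2,4)), 2× down (reaching (4,4)), left to (4,3), up to (3,3) — 10 moves in all.
Check: all required cells visited; 10 ≤ 10 moves.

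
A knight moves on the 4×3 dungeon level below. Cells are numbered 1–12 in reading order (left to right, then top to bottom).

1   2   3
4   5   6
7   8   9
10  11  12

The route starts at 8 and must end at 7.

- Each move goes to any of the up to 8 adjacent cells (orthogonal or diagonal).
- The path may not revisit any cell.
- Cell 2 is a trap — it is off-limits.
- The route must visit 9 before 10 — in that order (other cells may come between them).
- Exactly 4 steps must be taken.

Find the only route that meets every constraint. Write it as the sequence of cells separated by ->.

8 -> 9 -> 11 -> 10 -> 7

The waypoints must appear in the order 9, 10, with no cell reused.
Route from 8: right 1 to 9, down-left 1 to 11, left 1 to 10, up 1 to 7 — 4 moves in all.
Check: order respected (9 at step 1, 10 at step 3); 4 moves as required.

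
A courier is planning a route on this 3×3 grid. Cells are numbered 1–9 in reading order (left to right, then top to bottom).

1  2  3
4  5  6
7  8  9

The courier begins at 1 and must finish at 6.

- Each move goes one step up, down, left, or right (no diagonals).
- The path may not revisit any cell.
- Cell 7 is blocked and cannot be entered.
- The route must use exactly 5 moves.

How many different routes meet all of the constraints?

3

Need simple routes of exactly 5 moves from 1 to 6 (Manhattan distance 3, so 1 moves are spent on a detour and 1 undoing it).
Enumerating: 1 4 5 2 3 6 | 1 4 5 8 9 6 | 1 2 5 8 9 6.
That gives 3 routes.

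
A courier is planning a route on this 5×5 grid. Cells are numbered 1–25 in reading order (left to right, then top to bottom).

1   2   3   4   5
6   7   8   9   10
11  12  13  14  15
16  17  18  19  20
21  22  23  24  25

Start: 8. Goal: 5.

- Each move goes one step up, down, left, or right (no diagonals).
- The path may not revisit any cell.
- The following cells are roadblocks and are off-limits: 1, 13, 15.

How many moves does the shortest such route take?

3

The Manhattan distance from 8 to 5 is |2−1| + |3−5| = 3, so at least 3 moves are needed.
A route of 3 moves achieves this: 8 → 3 → 4 → 5.
Since 3 matches the lower bound, it is optimal.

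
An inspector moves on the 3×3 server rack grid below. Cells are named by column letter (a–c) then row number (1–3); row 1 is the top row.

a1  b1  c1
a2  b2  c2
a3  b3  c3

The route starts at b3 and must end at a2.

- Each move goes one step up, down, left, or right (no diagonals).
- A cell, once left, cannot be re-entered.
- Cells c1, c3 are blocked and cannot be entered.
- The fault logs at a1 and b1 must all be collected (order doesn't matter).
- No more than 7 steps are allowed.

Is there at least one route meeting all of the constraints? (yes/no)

yes

One route that works: b3 → b2 → b1 → a1 → a2.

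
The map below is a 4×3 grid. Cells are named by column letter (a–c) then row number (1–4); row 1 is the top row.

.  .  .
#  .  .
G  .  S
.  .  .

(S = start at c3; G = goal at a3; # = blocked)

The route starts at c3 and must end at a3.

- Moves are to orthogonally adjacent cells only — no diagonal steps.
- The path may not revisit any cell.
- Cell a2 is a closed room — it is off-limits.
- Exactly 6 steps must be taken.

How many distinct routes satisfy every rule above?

2

Need simple routes of exactly 6 moves from c3 to a3 (Manhattan distance 2, so 2 moves are spent on a detour and 2 undoing it).
Enumerating: c3 c2 c1 b1 b2 b3 a3 | c3 c2 b2 b3 b4 a4 a3.
That gives 2 routes.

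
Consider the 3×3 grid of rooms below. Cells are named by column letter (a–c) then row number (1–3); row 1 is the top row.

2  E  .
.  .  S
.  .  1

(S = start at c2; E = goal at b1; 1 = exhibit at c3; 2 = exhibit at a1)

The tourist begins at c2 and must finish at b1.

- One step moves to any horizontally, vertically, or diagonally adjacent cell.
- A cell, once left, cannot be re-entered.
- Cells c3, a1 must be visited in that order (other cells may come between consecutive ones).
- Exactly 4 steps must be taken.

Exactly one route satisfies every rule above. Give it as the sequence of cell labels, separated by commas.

The waypoints must appear in the order c3, a1, with no cell reused.
Route from c2: down to c3, 2× up-left (reaching a1), right to b1 — 4 moves in all.
Check: order respected (1 at step 1, 2 at step 3); 4 moves as required.

c2, c3, b2, a1, b1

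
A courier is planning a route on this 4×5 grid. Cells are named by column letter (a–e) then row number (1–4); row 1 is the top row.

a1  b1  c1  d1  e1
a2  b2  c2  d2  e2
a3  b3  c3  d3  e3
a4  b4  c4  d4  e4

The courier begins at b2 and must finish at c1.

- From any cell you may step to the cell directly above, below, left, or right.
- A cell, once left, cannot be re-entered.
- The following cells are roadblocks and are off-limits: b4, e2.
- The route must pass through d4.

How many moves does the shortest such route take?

Any route passes through d4 somewhere between b2 and c1. Summing Manhattan distances along the two legs (b2 → d4 → c1) gives a lower bound of 4 + 4 = 8 moves.
A route of 8 moves achieves this: b2 → b3 → c3 → c4 → d4 → d3 → d2 → d1 → c1.
Since 8 matches the lower bound, it is optimal.

8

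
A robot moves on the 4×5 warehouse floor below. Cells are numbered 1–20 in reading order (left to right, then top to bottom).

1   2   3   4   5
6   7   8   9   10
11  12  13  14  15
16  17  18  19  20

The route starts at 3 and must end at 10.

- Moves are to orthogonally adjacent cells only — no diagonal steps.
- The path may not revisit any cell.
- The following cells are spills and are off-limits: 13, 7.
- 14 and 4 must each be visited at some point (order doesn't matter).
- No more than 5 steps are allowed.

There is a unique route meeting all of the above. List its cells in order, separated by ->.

The 5-move cap with required stops at 14, 4 leaves no slack for detours.
Route from 3: right to 4, 2× down (reaching 14), right to 15, up to 10 — 5 moves in all.
Check: all required cells visited; 5 ≤ 5 moves.

3 -> 4 -> 9 -> 14 -> 15 -> 10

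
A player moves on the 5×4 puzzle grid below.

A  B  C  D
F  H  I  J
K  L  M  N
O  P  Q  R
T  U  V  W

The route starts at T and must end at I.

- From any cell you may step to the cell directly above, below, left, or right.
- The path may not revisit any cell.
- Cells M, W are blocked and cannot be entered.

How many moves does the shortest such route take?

5

The Manhattan distance from T to I is |5−2| + |1−3| = 5, so at least 5 moves are needed.
A route of 5 moves achieves this: T → O → K → F → H → I.
Since 5 matches the lower bound, it is optimal.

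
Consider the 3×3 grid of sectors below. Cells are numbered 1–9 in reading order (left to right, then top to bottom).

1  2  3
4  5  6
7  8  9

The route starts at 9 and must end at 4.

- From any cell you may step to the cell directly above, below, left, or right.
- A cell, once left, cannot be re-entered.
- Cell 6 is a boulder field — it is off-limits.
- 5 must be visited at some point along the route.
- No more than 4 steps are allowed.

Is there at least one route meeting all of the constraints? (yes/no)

yes

One route that works: 9 → 8 → 5 → 4.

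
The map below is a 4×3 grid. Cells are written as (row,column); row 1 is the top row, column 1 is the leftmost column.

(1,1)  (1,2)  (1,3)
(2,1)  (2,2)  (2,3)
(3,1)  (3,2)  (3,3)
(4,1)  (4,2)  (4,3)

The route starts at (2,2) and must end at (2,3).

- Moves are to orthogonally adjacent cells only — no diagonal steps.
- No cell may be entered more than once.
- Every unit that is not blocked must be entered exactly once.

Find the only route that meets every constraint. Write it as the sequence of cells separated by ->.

Need to visit all 12 open cells exactly once, starting at (2,2) and ending at (2,3).
Cell (1,3) has only two open neighbours ((2,3) and (1,2)), so the path must pass straight through it: one of those is the cell it's entered from and the other is where it exits.
Route from (2,2): down 1 to (3,2), right 1 to (3,3), down 1 to (4,3), left 2 to (4,1), up 3 to (1,1), right 2 to (1,3), down 1 to (2,3) — 11 moves in all.
Check: all 12 open cells covered.

(2,2) -> (3,2) -> (3,3) -> (4,3) -> (4,2) -> (4,1) -> (3,1) -> (2,1) -> (1,1) -> (1,2) -> (1,3) -> (2,3)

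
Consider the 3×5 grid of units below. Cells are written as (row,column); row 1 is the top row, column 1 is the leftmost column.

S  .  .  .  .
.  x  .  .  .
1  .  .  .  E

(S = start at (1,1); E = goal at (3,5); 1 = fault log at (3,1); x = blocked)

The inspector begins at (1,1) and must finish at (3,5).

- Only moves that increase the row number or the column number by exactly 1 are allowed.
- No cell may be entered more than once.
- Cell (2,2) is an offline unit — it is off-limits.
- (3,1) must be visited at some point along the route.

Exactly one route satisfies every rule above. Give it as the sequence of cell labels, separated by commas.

Moves only go right or down, so the column and row indices never decrease.
Route from (1,1): 2× down (reaching (3,1)), 4× right (reaching (3,5)) — 6 moves in all.
Check: all required cells visited.

(1,1), (2,1), (3,1), (3,2), (3,3), (3,4), (3,5)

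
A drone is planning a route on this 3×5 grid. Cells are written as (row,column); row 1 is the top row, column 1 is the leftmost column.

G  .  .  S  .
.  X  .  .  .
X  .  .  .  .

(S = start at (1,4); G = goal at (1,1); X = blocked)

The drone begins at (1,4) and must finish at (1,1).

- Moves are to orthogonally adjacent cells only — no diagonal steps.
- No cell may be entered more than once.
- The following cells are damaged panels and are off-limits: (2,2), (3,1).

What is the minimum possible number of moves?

3

The Manhattan distance from (1,4) to (1,1) is |1−1| + |4−1| = 3, so at least 3 moves are needed.
A route of 3 moves achieves this: (1,4) → (1,3) → (1,2) → (1,1).
Since 3 matches the lower bound, it is optimal.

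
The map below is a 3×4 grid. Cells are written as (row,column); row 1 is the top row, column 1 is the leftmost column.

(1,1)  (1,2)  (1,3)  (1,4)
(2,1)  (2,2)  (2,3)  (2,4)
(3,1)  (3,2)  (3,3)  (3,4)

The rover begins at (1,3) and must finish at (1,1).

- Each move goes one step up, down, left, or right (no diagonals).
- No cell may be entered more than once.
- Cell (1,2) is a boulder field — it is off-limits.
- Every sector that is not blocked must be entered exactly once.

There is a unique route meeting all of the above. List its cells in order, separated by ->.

(1,3) -> (1,4) -> (2,4) -> (3,4) -> (3,3) -> (2,3) -> (2,2) -> (3,2) -> (3,1) -> (2,1) -> (1,1)

Need to visit all 11 open cells exactly once, starting at (1,3) and ending at (1,1).
Route from (1,3): right to (1,4), 2× down (reaching (3,4)), left to (3,3), up to (2,3), left to (2,2), down to (3,2), left to (3,1), 2× up (reaching (1,1)) — 10 moves in all.
Check: all 11 open cells covered.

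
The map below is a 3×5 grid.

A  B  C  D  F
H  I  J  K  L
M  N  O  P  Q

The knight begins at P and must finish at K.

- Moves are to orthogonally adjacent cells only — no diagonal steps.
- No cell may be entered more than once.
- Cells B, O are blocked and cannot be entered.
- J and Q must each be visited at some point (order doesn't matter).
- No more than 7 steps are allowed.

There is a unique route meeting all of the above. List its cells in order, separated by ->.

Any route must reach J and Q and still end at K within 7 moves, so the order of the required stops is forced.
Route from P: right to Q, 2× up (reaching F), 2× left (reaching C), down to J, right to K — 7 moves in all.
Check: all required cells visited; 7 ≤ 7 moves.

P -> Q -> L -> F -> D -> C -> J -> K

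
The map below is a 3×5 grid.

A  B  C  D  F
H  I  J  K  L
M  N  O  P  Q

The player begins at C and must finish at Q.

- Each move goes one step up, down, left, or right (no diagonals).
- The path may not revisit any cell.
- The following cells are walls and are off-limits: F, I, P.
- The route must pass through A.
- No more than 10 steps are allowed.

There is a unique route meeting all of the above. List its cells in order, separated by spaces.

C B A H M N O J K L Q

Any route must reach A and still end at Q within 10 moves, so the order of the required stops is forced.
Route from C: left 2 to A, down 2 to M, right 2 to O, up 1 to J, right 2 to L, down 1 to Q — 10 moves in all.
Check: all required cells visited; 10 ≤ 10 moves.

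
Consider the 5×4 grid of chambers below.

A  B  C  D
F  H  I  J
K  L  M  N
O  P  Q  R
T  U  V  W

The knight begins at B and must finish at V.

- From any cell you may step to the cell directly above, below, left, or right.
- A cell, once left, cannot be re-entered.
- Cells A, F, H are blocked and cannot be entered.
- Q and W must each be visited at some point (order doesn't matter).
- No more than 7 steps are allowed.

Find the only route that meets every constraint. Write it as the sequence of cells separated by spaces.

B C I M Q R W V

Any route must reach Q and W and still end at V within 7 moves, so the order of the required stops is forced.
Route from B: right to C, 3× down (reaching Q), right to R, down to W, left to V — 7 moves in all.
Check: all required cells visited; 7 ≤ 7 moves.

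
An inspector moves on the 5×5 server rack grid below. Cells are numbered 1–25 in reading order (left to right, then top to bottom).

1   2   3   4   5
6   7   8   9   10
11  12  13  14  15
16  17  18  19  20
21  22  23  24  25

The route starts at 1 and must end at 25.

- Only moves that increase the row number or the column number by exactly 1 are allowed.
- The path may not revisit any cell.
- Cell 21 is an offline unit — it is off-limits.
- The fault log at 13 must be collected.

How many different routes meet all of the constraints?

A right/down-only route from 1 to 25 makes exactly 4 down-moves and 4 right-moves in some order.
With no other constraints that would be C(8,4) = 70 routes.
Split at 13 and multiply the segment counts (each segment already excludes blocked cells): 1→13: 6; 13→25: 6; product = 36.
That gives 36 routes.

36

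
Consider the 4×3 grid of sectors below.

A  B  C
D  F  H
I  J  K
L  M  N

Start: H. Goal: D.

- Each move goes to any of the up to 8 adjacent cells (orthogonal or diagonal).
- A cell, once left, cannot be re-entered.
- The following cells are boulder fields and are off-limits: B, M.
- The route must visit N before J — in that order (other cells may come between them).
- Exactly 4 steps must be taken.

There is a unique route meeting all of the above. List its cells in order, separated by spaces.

The waypoints must appear in the order N, J, with no cell reused.
Route from H: down 2 to N, up-left 2 to D — 4 moves in all.
Check: order respected (N at step 2, J at step 3); 4 moves as required.

H K N J D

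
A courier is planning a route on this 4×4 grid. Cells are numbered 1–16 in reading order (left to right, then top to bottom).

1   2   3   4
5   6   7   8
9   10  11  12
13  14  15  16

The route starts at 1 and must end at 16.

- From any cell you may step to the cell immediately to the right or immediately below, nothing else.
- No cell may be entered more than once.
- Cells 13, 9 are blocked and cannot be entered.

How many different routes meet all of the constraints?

A right/down-only route from 1 to 16 makes exactly 3 down-moves and 3 right-moves in some order.
With no other constraints that would be C(6,3) = 20 routes.
Subtract routes through each blocked cell (inclusion–exclusion for overlaps): − through 9: 4 − through 13: 1 + through 9&13: 1 → 16.
That gives 16 routes.

16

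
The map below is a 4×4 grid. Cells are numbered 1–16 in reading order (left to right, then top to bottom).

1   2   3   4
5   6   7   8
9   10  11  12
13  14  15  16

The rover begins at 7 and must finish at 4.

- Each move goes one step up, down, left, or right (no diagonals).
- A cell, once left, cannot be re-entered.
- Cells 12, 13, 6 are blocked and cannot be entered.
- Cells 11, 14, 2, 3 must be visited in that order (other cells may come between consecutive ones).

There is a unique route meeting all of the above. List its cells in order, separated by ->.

The waypoints must appear in the order 11, 14, 2, 3, with no cell reused.
Route from 7: down 2 to 15, left 1 to 14, up 1 to 10, left 1 to 9, up 2 to 1, right 3 to 4 — 10 moves in all.
Check: order respected (11 at step 1, 14 at step 3, 2 at step 8, 3 at step 9).

7 -> 11 -> 15 -> 14 -> 10 -> 9 -> 5 -> 1 -> 2 -> 3 -> 4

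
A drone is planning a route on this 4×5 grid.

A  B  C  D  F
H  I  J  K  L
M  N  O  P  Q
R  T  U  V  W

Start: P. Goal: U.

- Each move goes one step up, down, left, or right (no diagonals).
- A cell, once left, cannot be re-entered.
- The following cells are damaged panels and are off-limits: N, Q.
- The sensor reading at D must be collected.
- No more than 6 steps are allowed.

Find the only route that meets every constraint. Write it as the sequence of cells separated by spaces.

The budget equals the shortest possible length, so every move has to be on a shortest route through the required cells.
Route from P: up 2 to D, left 1 to C, down 3 to U — 6 moves in all.
Check: all required cells visited; 6 ≤ 6 moves.

P K D C J O U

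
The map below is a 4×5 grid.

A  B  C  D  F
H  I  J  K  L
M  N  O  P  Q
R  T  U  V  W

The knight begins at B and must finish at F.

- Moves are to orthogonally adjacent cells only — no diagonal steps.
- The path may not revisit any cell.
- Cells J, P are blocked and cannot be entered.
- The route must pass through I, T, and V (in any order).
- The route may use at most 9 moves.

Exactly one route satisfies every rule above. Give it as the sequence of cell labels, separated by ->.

B -> I -> N -> T -> U -> V -> W -> Q -> L -> F

Any route must reach I, T, and V and still end at F within 9 moves, so the order of the required stops is forced.
Route from B: down 3 to T, right 3 to W, up 3 to F — 9 moves in all.
Check: all required cells visited; 9 ≤ 9 moves.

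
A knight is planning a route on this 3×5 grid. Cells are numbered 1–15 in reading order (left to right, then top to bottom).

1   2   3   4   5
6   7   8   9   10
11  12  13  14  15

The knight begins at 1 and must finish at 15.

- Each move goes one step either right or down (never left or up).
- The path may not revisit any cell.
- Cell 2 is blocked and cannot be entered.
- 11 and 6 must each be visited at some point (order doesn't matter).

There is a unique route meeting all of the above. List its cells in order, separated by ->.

Moves only go right or down, so the column and row indices never decrease.
Route from 1: down 2 to 11, right 4 to 15 — 6 moves in all.
Check: all required cells visited.

1 -> 6 -> 11 -> 12 -> 13 -> 14 -> 15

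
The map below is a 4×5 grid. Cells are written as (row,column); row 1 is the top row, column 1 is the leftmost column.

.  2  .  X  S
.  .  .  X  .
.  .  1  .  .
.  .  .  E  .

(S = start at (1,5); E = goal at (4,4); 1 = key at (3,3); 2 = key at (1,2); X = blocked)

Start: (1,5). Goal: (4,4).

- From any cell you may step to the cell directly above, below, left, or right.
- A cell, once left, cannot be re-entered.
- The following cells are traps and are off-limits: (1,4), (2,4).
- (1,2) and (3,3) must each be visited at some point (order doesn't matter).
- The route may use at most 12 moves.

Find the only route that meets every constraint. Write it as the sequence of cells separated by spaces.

Any route must reach (1,2) and (3,3) and still end at (4,4) within 12 moves, so the order of the required stops is forced.
Route from (1,5): down 2 to (3,5), left 2 to (3,3), up 2 to (1,3), left 1 to (1,2), down 3 to (4,2), right 2 to (4,4) — 12 moves in all.
Check: all required cells visited; 12 ≤ 12 moves.

(1,5) (2,5) (3,5) (3,4) (3,3) (2,3) (1,3) (1,2) (2,2) (3,2) (4,2) (4,3) (4,4)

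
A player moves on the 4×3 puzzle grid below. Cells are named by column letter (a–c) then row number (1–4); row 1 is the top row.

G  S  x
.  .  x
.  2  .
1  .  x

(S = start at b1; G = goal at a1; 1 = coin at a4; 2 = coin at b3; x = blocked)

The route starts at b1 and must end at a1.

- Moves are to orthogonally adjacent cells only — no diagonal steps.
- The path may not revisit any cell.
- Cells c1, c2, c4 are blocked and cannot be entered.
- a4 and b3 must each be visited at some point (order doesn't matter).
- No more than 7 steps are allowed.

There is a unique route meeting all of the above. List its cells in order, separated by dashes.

b1 - b2 - b3 - b4 - a4 - a3 - a2 - a1

Any route must reach a4 and b3 and still end at a1 within 7 moves, so the order of the required stops is forced.
Route from b1: down 3 to b4, left 1 to a4, up 3 to a1 — 7 moves in all.
Check: all required cells visited; 7 ≤ 7 moves.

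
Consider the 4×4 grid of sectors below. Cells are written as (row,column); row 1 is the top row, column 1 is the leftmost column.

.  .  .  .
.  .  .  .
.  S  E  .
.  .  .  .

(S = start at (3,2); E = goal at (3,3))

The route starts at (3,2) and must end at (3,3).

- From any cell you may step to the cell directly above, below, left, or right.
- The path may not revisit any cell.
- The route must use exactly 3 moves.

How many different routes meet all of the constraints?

2

Need simple routes of exactly 3 moves from (3,2) to (3,3) (Manhattan distance 1, so 1 moves are spent on a detour and 1 undoing it).
Enumerating: (3,2) (2,2) (2,3) (3,3) | (3,2) (4,2) (4,3) (3,3).
That gives 2 routes.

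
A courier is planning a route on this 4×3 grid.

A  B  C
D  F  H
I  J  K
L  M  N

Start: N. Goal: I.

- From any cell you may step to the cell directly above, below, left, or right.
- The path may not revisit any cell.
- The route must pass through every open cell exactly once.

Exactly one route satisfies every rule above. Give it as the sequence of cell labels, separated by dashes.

N - K - H - C - B - A - D - F - J - M - L - I

Need to visit all 12 open cells exactly once, starting at N and ending at I.
Cell L has only two open neighbours (I and M), so the path must pass straight through it: one of those is the cell it's entered from and the other is where it exits.
Route from N: 3× up (reaching C), 2× left (reaching A), down to D, right to F, 2× down (reaching M), left to L, up to I — 11 moves in all.
Check: all 12 open cells covered.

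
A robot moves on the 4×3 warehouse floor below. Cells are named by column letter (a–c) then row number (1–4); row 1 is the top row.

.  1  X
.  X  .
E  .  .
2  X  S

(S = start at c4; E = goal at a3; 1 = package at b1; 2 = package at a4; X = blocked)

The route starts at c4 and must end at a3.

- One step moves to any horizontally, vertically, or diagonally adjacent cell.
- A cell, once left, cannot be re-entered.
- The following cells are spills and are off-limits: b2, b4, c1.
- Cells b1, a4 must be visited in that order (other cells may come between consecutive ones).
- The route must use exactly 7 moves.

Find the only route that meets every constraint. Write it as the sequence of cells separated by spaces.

The waypoints must appear in the order b1, a4, with no cell reused.
Route from c4: 2× up (reaching c2), up-left to b1, down-left to a2, down-right to b3, down-left to a4, up to a3 — 7 moves in all.
Check: order respected (1 at step 3, 2 at step 6); 7 moves as required.

c4 c3 c2 b1 a2 b3 a4 a3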